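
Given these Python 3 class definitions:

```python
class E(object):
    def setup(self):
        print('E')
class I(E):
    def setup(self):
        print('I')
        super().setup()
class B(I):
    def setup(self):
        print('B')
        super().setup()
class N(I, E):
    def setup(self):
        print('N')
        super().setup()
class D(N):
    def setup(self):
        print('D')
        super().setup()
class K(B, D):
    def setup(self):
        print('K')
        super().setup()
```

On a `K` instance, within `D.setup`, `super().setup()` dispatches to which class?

N

L[K] = K + merge(L[B], L[D], [B D])
  take B:  [B I E object] + [D N I E object] + [B D]
  take D:  [I E object] + [D N I E object] + [D]
  take N:  [I E object] + [N I E object]
  take I:  [I E object] + [I E object]
  take E:  [E object] + [E object]
  take object:  [object] + [object]
MRO: K B D N I E object
super() in D.setup on a K instance goes to the class after D in K's MRO: N.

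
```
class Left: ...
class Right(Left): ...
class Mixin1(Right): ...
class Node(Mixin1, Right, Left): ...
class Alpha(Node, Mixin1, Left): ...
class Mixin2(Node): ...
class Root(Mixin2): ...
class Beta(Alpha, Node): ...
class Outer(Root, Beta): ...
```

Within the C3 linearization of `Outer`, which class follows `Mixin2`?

L[Outer] = Outer + merge(L[Root], L[Beta], [Root Beta])
  take Root:  [Root Mixin2 Node Mixin1 Right Left object] + [Beta Alpha Node Mixin1 Right Left object] + [Root Beta]
  take Mixin2:  [Mixin2 Node Mixin1 Right Left object] + [Beta Alpha Node Mixin1 Right Left object] + [Beta]
  take Beta:  [Node Mixin1 Right Left object] + [Beta Alpha Node Mixin1 Right Left object] + [Beta]
  take Alpha:  [Node Mixin1 Right Left object] + [Alpha Node Mixin1 Right Left object]
  take Node:  [Node Mixin1 Right Left object] + [Node Mixin1 Right Left object]
  take Mixin1:  [Mixin1 Right Left object] + [Mixin1 Right Left object]
  take Right:  [Right Left object] + [Right Left object]
  take Left:  [Left object] + [Left object]
  take object:  [object] + [object]
MRO: Outer Root Mixin2 Beta Alpha Node Mixin1 Right Left object
Mixin2 is at position 2; next is Beta.

Beta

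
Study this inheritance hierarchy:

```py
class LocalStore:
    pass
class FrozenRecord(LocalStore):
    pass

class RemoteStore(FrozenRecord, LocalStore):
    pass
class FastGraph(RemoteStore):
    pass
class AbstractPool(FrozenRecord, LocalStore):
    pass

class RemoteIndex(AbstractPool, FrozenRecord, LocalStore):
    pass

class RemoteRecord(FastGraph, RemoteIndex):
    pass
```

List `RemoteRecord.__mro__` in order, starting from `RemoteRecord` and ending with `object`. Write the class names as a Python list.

L[RemoteRecord] = RemoteRecord + merge(L[FastGraph], L[RemoteIndex], [FastGraph RemoteIndex])
  take FastGraph:  [FastGraph RemoteStore FrozenRecord LocalStore object] + [RemoteIndex AbstractPool FrozenRecord LocalStore object] + [FastGraph RemoteIndex]
  take RemoteStore:  [RemoteStore FrozenRecord LocalStore object] + [RemoteIndex AbstractPool FrozenRecord LocalStore object] + [RemoteIndex]
  take RemoteIndex:  [FrozenRecord LocalStore object] + [RemoteIndex AbstractPool FrozenRecord LocalStore object] + [RemoteIndex]
  take AbstractPool:  [FrozenRecord LocalStore object] + [AbstractPool FrozenRecord LocalStore object]
  take FrozenRecord:  [FrozenRecord LocalStore object] + [FrozenRecord LocalStore object]
  take LocalStore:  [LocalStore object] + [LocalStore object]
  take object:  [object] + [object]

[RemoteRecord, FastGraph, RemoteStore, RemoteIndex, AbstractPool, FrozenRecord, LocalStore, object]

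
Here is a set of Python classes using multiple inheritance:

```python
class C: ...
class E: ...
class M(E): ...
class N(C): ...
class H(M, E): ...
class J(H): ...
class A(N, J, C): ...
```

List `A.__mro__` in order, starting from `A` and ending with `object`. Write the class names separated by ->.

A -> N -> J -> C -> H -> M -> E -> object

L[A] = A + merge(L[N], L[J], L[C], [N J C])
  take N:  [N C object] + [J H M E object] + [C object] + [N J C]
  take J:  [C object] + [J H M E object] + [C object] + [J C]
  take C:  [C object] + [H M E object] + [C object] + [C]
  take H:  [object] + [H M E object] + [object]
  take M:  [object] + [M E object] + [object]
  take E:  [object] + [E object] + [object]
  take object:  [object] + [object] + [object]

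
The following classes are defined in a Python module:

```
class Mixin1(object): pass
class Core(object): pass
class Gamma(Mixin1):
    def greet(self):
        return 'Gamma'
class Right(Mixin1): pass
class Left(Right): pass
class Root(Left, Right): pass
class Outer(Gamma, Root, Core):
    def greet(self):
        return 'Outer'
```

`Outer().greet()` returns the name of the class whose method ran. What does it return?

Outer

L[Outer] = Outer + merge(L[Gamma], L[Root], L[Core], [Gamma Root Core])
  take Gamma:  [Gamma Mixin1 object] + [Root Left Right Mixin1 object] + [Core object] + [Gamma Root Core]
  take Root:  [Mixin1 object] + [Root Left Right Mixin1 object] + [Core object] + [Root Core]
  take Left:  [Mixin1 object] + [Left Right Mixin1 object] + [Core object] + [Core]
  take Right:  [Mixin1 object] + [Right Mixin1 object] + [Core object] + [Core]
  take Mixin1:  [Mixin1 object] + [Mixin1 object] + [Core object] + [Core]
  take Core:  [object] + [object] + [Core object] + [Core]
  take object:  [object] + [object] + [object]
MRO: Outer Gamma Root Left Right Mixin1 Core object
greet is defined in: Gamma, Outer. First along the MRO is Outer.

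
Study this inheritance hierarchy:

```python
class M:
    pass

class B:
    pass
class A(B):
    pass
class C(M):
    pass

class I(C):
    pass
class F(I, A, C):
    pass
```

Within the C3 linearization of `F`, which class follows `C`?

L[F] = F + merge(L[I], L[A], L[C], [I A C])
  take I:  [I C M object] + [A B object] + [C M object] + [I A C]
  take A:  [C M object] + [A B object] + [C M object] + [A C]
  take C:  [C M object] + [B object] + [C M object] + [C]
  take M:  [M object] + [B object] + [M object]
  take B:  [object] + [B object] + [object]
  take object:  [object] + [object] + [object]
MRO: F I A C M B object
C is at position 3; next is M.

M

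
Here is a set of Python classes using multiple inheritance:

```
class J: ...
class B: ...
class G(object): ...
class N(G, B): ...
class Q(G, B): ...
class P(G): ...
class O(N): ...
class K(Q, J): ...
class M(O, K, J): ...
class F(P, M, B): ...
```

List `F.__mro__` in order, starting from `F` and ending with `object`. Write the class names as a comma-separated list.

L[F] = F + merge(L[P], L[M], L[B], [P M B])
  take P:  [P G object] + [M O N K Q G B J object] + [B object] + [P M B]
  take M:  [G object] + [M O N K Q G B J object] + [B object] + [M B]
  take O:  [G object] + [O N K Q G B J object] + [B object] + [B]
  take N:  [G object] + [N K Q G B J object] + [B object] + [B]
  take K:  [G object] + [K Q G B J object] + [B object] + [B]
  take Q:  [G object] + [Q G B J object] + [B object] + [B]
  take G:  [G object] + [G B J object] + [B object] + [B]
  take B:  [object] + [B J object] + [B object] + [B]
  take J:  [object] + [J object] + [object]
  take object:  [object] + [object] + [object]

F, P, M, O, N, K, Q, G, B, J, object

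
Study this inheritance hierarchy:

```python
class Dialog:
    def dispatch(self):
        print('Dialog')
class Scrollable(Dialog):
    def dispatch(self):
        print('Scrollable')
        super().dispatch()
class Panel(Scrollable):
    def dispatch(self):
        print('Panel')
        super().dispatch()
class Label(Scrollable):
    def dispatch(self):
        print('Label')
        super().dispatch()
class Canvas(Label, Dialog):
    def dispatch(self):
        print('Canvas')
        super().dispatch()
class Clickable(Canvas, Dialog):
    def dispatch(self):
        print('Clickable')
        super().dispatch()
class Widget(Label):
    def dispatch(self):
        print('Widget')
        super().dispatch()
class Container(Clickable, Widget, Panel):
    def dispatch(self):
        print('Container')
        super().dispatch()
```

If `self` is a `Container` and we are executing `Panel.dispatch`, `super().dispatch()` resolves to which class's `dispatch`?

Scrollable

L[Container] = Container + merge(L[Clickable], L[Widget], L[Panel], [Clickable Widget Panel])
  take Clickable:  [Clickable Canvas Label Scrollable Dialog object] + [Widget Label Scrollable Dialog object] + [Panel Scrollable Dialog object] + [Clickable Widget Panel]
  take Canvas:  [Canvas Label Scrollable Dialog object] + [Widget Label Scrollable Dialog object] + [Panel Scrollable Dialog object] + [Widget Panel]
  take Widget:  [Label Scrollable Dialog object] + [Widget Label Scrollable Dialog object] + [Panel Scrollable Dialog object] + [Widget Panel]
  take Label:  [Label Scrollable Dialog object] + [Label Scrollable Dialog object] + [Panel Scrollable Dialog object] + [Panel]
  take Panel:  [Scrollable Dialog object] + [Scrollable Dialog object] + [Panel Scrollable Dialog object] + [Panel]
  take Scrollable:  [Scrollable Dialog object] + [Scrollable Dialog object] + [Scrollable Dialog object]
  take Dialog:  [Dialog object] + [Dialog object] + [Dialog object]
  take object:  [object] + [object] + [object]
MRO: Container Clickable Canvas Widget Label Panel Scrollable Dialog object
super() in Panel.dispatch on a Container instance goes to the class after Panel in Container's MRO: Scrollable.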